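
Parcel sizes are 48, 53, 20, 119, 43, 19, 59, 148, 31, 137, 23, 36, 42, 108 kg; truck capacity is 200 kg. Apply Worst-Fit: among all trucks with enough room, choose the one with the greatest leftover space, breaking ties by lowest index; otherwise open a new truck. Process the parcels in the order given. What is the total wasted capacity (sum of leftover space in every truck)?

114

Put 48 kg in truck 1; 152 kg remain.
Put 53 kg in truck 1; 99 kg remain.
Put 20 kg in truck 1; 79 kg remain.
Put 119 kg in truck 2; 81 kg remain.
Put 43 kg in truck 2; 38 kg remain.
Put 19 kg in truck 1; 60 kg remain.
Put 59 kg in truck 1; 1 kg remain.
Put 148 kg in truck 3; 52 kg remain.
Put 31 kg in truck 3; 21 kg remain.
Put 137 kg in truck 4; 63 kg remain.
Put 23 kg in truck 4; 40 kg remain.
Put 36 kg in truck 4; 4 kg remain.
Put 42 kg in truck 5; 158 kg remain.
Put 108 kg in truck 5; 50 kg remain.
5 trucks × 200 kg = 1000 kg; used 886 kg; unused 114 kg.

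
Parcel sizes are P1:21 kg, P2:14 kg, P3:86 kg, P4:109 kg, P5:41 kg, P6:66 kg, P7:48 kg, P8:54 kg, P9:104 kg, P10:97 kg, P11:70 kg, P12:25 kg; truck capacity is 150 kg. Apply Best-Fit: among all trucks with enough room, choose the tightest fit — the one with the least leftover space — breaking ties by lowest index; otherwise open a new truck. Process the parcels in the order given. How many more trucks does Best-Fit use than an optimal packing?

Best-Fit: [21,14,86] [109,41] [66,48] [54,70,25] [104] [97] → 6 trucks.
Total size 735 kg; any packing needs at least ⌈735/150⌉ = 5 trucks.
An optimal packing achieves that bound: [109,41] [104,25,21] [97,48] [86,54] [70,66,14] → 5 trucks.
Excess: 6 − 5 = 1.

1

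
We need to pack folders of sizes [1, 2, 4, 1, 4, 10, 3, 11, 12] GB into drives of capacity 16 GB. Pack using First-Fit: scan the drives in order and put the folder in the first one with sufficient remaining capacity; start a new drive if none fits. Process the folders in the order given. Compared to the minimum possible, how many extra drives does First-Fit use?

1

First-Fit: [1,2,4,1,4,3] [10] [11] [12] → 4 drives.
Total size 48 GB; any packing needs at least ⌈48/16⌉ = 3 drives.
An optimal packing achieves that bound: [12,4] [11,4,1] [10,3,2,1] → 3 drives.
Excess: 4 − 3 = 1.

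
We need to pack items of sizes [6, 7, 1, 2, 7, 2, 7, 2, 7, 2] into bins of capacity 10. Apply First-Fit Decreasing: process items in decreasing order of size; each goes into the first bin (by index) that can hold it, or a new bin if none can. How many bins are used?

Sorted descending: 7, 7, 7, 7, 6, 2, 2, 2, 2, 1.
7 → bin 1 (remaining 3)
7 → bin 2 (remaining 3)
7 → bin 3 (remaining 3)
7 → bin 4 (remaining 3)
6 → bin 5 (remaining 4)
2 → bin 1 (remaining 1)
2 → bin 2 (remaining 1)
2 → bin 3 (remaining 1)
2 → bin 4 (remaining 1)
1 → bin 1 (remaining 0)
Final bins: [7,2,1] [7,2] [7,2] [7,2] [6].

5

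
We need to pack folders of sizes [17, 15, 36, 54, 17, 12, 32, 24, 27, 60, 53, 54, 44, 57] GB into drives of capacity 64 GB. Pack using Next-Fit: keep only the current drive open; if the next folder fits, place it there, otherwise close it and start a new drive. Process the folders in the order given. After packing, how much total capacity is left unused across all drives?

17 GB → drive 1 (remaining 47 GB)
15 GB → drive 1 (remaining 32 GB)
36 GB → drive 2 (remaining 28 GB)
54 GB → drive 3 (remaining 10 GB)
17 GB → drive 4 (remaining 47 GB)
12 GB → drive 4 (remaining 35 GB)
32 GB → drive 4 (remaining 3 GB)
24 GB → drive 5 (remaining 40 GB)
27 GB → drive 5 (remaining 13 GB)
60 GB → drive 6 (remaining 4 GB)
53 GB → drive 7 (remaining 11 GB)
54 GB → drive 8 (remaining 10 GB)
44 GB → drive 9 (remaining 20 GB)
57 GB → drive 10 (remaining 7 GB)
10 drives × 64 GB = 640 GB; used 502 GB; unused 138 GB.

138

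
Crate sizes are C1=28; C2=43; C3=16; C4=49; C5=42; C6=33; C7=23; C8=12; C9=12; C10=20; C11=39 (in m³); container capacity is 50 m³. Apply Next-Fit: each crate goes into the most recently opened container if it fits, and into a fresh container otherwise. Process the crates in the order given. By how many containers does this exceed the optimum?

Next-Fit: [28] [43] [16] [49] [42] [33] [23,12,12] [20] [39] → 9 containers.
Total size 317 m³; any packing needs at least ⌈317/50⌉ = 7 containers.
An optimal packing achieves that bound: [49] [43] [42] [39] [33,16] [28,20] [23,12,12] → 7 containers.
Excess: 9 − 7 = 2.

2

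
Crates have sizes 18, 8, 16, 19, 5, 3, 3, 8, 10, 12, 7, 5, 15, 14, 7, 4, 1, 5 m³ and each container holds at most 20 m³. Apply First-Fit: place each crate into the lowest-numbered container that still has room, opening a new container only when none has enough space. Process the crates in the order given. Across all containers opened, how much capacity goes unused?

Put 18 m³ in container 1; 2 m³ remain.
Put 8 m³ in container 2; 12 m³ remain.
Put 16 m³ in container 3; 4 m³ remain.
Put 19 m³ in container 4; 1 m³ remain.
Put 5 m³ in container 2; 7 m³ remain.
Put 3 m³ in container 2; 4 m³ remain.
Put 3 m³ in container 2; 1 m³ remain.
Put 8 m³ in container 5; 12 m³ remain.
Put 10 m³ in container 5; 2 m³ remain.
Put 12 m³ in container 6; 8 m³ remain.
Put 7 m³ in container 6; 1 m³ remain.
Put 5 m³ in container 7; 15 m³ remain.
Put 15 m³ in container 7; 0 m³ remain.
Put 14 m³ in container 8; 6 m³ remain.
Put 7 m³ in container 9; 13 m³ remain.
Put 4 m³ in container 3; 0 m³ remain.
Put 1 m³ in container 1; 1 m³ remain.
Put 5 m³ in container 8; 1 m³ remain.
9 containers × 20 m³ = 180 m³; used 160 m³; unused 20 m³.

20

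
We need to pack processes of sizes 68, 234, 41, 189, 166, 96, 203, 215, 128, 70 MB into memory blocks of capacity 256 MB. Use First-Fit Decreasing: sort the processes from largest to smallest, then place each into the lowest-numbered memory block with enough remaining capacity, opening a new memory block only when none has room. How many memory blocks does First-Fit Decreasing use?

Sorted descending: 234, 215, 203, 189, 166, 128, 96, 70, 68, 41.
Put 234 MB in memory block 1; 22 MB remain.
Put 215 MB in memory block 2; 41 MB remain.
Put 203 MB in memory block 3; 53 MB remain.
Put 189 MB in memory block 4; 67 MB remain.
Put 166 MB in memory block 5; 90 MB remain.
Put 128 MB in memory block 6; 128 MB remain.
Put 96 MB in memory block 6; 32 MB remain.
Put 70 MB in memory block 5; 20 MB remain.
Put 68 MB in memory block 7; 188 MB remain.
Put 41 MB in memory block 2; 0 MB remain.

7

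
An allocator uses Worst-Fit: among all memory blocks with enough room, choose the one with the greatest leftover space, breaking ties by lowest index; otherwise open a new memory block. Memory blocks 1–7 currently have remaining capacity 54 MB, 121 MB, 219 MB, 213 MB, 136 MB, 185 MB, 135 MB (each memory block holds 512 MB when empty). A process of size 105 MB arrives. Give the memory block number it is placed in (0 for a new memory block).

Memory blocks with room: memory block 2 (121 MB), memory block 3 (219 MB), memory block 4 (213 MB), memory block 5 (136 MB), memory block 6 (185 MB), memory block 7 (135 MB).
Most room is memory block 3 with 219 MB free.

3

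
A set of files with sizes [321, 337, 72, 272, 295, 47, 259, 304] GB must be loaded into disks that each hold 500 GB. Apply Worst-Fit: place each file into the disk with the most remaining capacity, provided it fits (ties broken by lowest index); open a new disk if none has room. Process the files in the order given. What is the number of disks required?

321 GB → disk 1 (remaining 179 GB)
337 GB → disk 2 (remaining 163 GB)
72 GB → disk 1 (remaining 107 GB)
272 GB → disk 3 (remaining 228 GB)
295 GB → disk 4 (remaining 205 GB)
47 GB → disk 3 (remaining 181 GB)
259 GB → disk 5 (remaining 241 GB)
304 GB → disk 6 (remaining 196 GB)
Final disks: [321,72] [337] [272,47] [295] [259] [304].

6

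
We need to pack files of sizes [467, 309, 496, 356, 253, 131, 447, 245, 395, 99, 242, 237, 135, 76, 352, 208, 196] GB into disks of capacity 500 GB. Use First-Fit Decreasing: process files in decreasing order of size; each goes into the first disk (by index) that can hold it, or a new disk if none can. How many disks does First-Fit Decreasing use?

10

Sorted descending: 496, 467, 447, 395, 356, 352, 309, 253, 245, 242, 237, 208, 196, 135, 131, 99, 76.
496 GB → disk 1 (remaining 4 GB)
467 GB → disk 2 (remaining 33 GB)
447 GB → disk 3 (remaining 53 GB)
395 GB → disk 4 (remaining 105 GB)
356 GB → disk 5 (remaining 144 GB)
352 GB → disk 6 (remaining 148 GB)
309 GB → disk 7 (remaining 191 GB)
253 GB → disk 8 (remaining 247 GB)
245 GB → disk 8 (remaining 2 GB)
242 GB → disk 9 (remaining 258 GB)
237 GB → disk 9 (remaining 21 GB)
208 GB → disk 10 (remaining 292 GB)
196 GB → disk 10 (remaining 96 GB)
135 GB → disk 5 (remaining 9 GB)
131 GB → disk 6 (remaining 17 GB)
99 GB → disk 4 (remaining 6 GB)
76 GB → disk 7 (remaining 115 GB)
Final disks: [496] [467] [447] [395,99] [356,135] [352,131] [309,76] [253,245] [242,237] [208,196].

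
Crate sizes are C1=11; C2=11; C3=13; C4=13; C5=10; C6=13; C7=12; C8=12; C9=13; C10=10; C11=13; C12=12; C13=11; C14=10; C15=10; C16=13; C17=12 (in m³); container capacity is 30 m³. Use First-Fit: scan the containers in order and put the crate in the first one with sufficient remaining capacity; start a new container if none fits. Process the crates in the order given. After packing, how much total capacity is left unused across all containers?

71

C1 (11 m³) → container 1 (remaining 19 m³)
C2 (11 m³) → container 1 (remaining 8 m³)
C3 (13 m³) → container 2 (remaining 17 m³)
C4 (13 m³) → container 2 (remaining 4 m³)
C5 (10 m³) → container 3 (remaining 20 m³)
C6 (13 m³) → container 3 (remaining 7 m³)
C7 (12 m³) → container 4 (remaining 18 m³)
C8 (12 m³) → container 4 (remaining 6 m³)
C9 (13 m³) → container 5 (remaining 17 m³)
C10 (10 m³) → container 5 (remaining 7 m³)
C11 (13 m³) → container 6 (remaining 17 m³)
C12 (12 m³) → container 6 (remaining 5 m³)
C13 (11 m³) → container 7 (remaining 19 m³)
C14 (10 m³) → container 7 (remaining 9 m³)
C15 (10 m³) → container 8 (remaining 20 m³)
C16 (13 m³) → container 8 (remaining 7 m³)
C17 (12 m³) → container 9 (remaining 18 m³)
9 containers × 30 m³ = 270 m³; used 199 m³; unused 71 m³.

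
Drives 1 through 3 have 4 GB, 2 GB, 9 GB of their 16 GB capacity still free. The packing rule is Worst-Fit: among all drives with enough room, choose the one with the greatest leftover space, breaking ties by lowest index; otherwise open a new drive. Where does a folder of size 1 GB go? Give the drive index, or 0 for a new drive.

Drives with room: drive 1 (4 GB), drive 2 (2 GB), drive 3 (9 GB).
Most room is drive 3 with 9 GB free.

3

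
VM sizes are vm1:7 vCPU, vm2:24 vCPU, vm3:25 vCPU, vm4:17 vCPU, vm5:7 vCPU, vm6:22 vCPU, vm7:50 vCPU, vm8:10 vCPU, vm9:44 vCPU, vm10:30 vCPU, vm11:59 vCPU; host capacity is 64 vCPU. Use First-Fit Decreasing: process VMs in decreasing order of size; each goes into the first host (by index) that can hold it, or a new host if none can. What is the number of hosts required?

5

Sorted descending: 59, 50, 44, 30, 25, 24, 22, 17, 10, 7, 7.
Put 59 vCPU in host 1; 5 vCPU remain.
Put 50 vCPU in host 2; 14 vCPU remain.
Put 44 vCPU in host 3; 20 vCPU remain.
Put 30 vCPU in host 4; 34 vCPU remain.
Put 25 vCPU in host 4; 9 vCPU remain.
Put 24 vCPU in host 5; 40 vCPU remain.
Put 22 vCPU in host 5; 18 vCPU remain.
Put 17 vCPU in host 3; 3 vCPU remain.
Put 10 vCPU in host 2; 4 vCPU remain.
Put 7 vCPU in host 4; 2 vCPU remain.
Put 7 vCPU in host 5; 11 vCPU remain.
Final hosts: [59] [50,10] [44,17] [30,25,7] [24,22,7].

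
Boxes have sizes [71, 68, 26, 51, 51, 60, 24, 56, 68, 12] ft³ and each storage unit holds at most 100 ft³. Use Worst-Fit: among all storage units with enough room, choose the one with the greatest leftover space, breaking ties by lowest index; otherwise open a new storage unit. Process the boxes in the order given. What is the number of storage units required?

7

storage unit 1: place 71 ft³, 29 ft³ left
storage unit 2: place 68 ft³, 32 ft³ left
storage unit 2: place 26 ft³, 6 ft³ left
storage unit 3: place 51 ft³, 49 ft³ left
storage unit 4: place 51 ft³, 49 ft³ left
storage unit 5: place 60 ft³, 40 ft³ left
storage unit 3: place 24 ft³, 25 ft³ left
storage unit 6: place 56 ft³, 44 ft³ left
storage unit 7: place 68 ft³, 32 ft³ left
storage unit 4: place 12 ft³, 37 ft³ left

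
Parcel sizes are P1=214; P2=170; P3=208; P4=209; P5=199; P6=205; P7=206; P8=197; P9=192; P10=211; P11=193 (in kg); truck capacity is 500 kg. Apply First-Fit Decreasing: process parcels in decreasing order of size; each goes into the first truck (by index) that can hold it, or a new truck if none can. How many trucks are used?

6 trucks

Sorted descending: 214, 211, 209, 208, 206, 205, 199, 197, 193, 192, 170.
214 kg → truck 1 (remaining 286 kg)
211 kg → truck 1 (remaining 75 kg)
209 kg → truck 2 (remaining 291 kg)
208 kg → truck 2 (remaining 83 kg)
206 kg → truck 3 (remaining 294 kg)
205 kg → truck 3 (remaining 89 kg)
199 kg → truck 4 (remaining 301 kg)
197 kg → truck 4 (remaining 104 kg)
193 kg → truck 5 (remaining 307 kg)
192 kg → truck 5 (remaining 115 kg)
170 kg → truck 6 (remaining 330 kg)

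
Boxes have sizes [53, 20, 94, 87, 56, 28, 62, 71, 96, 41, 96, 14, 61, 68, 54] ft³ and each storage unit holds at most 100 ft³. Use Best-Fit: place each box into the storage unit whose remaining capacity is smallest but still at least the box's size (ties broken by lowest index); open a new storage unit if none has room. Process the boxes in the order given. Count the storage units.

Put 53 ft³ in storage unit 1; 47 ft³ remain.
Put 20 ft³ in storage unit 1; 27 ft³ remain.
Put 94 ft³ in storage unit 2; 6 ft³ remain.
Put 87 ft³ in storage unit 3; 13 ft³ remain.
Put 56 ft³ in storage unit 4; 44 ft³ remain.
Put 28 ft³ in storage unit 4; 16 ft³ remain.
Put 62 ft³ in storage unit 5; 38 ft³ remain.
Put 71 ft³ in storage unit 6; 29 ft³ remain.
Put 96 ft³ in storage unit 7; 4 ft³ remain.
Put 41 ft³ in storage unit 8; 59 ft³ remain.
Put 96 ft³ in storage unit 9; 4 ft³ remain.
Put 14 ft³ in storage unit 4; 2 ft³ remain.
Put 61 ft³ in storage unit 10; 39 ft³ remain.
Put 68 ft³ in storage unit 11; 32 ft³ remain.
Put 54 ft³ in storage unit 8; 5 ft³ remain.
Final storage units: [53,20] [94] [87] [56,28,14] [62] [71] [96] [41,54] [96] [61] [68].

11 storage units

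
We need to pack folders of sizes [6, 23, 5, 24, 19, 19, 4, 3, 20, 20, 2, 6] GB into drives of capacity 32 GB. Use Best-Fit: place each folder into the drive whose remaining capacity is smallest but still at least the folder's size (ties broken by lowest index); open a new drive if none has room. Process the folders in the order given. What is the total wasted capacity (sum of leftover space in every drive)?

41

Put 6 GB in drive 1; 26 GB remain.
Put 23 GB in drive 1; 3 GB remain.
Put 5 GB in drive 2; 27 GB remain.
Put 24 GB in drive 2; 3 GB remain.
Put 19 GB in drive 3; 13 GB remain.
Put 19 GB in drive 4; 13 GB remain.
Put 4 GB in drive 3; 9 GB remain.
Put 3 GB in drive 1; 0 GB remain.
Put 20 GB in drive 5; 12 GB remain.
Put 20 GB in drive 6; 12 GB remain.
Put 2 GB in drive 2; 1 GB remain.
Put 6 GB in drive 3; 3 GB remain.
6 drives × 32 GB = 192 GB; used 151 GB; unused 41 GB.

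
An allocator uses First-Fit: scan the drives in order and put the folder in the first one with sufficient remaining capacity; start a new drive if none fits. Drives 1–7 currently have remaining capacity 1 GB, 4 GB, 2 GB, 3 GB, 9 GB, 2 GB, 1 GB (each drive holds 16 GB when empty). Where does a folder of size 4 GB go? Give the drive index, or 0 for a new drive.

2

Drives with room: drive 2 (4 GB), drive 5 (9 GB).
The first with room is drive 2.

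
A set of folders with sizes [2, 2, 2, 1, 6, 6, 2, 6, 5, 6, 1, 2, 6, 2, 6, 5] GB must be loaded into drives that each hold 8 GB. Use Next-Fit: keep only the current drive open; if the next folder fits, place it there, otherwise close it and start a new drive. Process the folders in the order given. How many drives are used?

9

2 GB → drive 1 (remaining 6 GB)
2 GB → drive 1 (remaining 4 GB)
2 GB → drive 1 (remaining 2 GB)
1 GB → drive 1 (remaining 1 GB)
6 GB → drive 2 (remaining 2 GB)
6 GB → drive 3 (remaining 2 GB)
2 GB → drive 3 (remaining 0 GB)
6 GB → drive 4 (remaining 2 GB)
5 GB → drive 5 (remaining 3 GB)
6 GB → drive 6 (remaining 2 GB)
1 GB → drive 6 (remaining 1 GB)
2 GB → drive 7 (remaining 6 GB)
6 GB → drive 7 (remaining 0 GB)
2 GB → drive 8 (remaining 6 GB)
6 GB → drive 8 (remaining 0 GB)
5 GB → drive 9 (remaining 3 GB)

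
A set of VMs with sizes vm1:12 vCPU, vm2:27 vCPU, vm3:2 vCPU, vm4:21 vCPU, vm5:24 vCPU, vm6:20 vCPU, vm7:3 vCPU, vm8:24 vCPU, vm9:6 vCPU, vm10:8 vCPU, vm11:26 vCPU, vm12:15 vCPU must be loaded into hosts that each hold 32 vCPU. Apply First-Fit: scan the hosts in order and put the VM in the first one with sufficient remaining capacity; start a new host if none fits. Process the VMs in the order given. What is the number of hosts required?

host 1: place vm1 (12 vCPU), 20 vCPU left
host 2: place vm2 (27 vCPU), 5 vCPU left
host 1: place vm3 (2 vCPU), 18 vCPU left
host 3: place vm4 (21 vCPU), 11 vCPU left
host 4: place vm5 (24 vCPU), 8 vCPU left
host 5: place vm6 (20 vCPU), 12 vCPU left
host 1: place vm7 (3 vCPU), 15 vCPU left
host 6: place vm8 (24 vCPU), 8 vCPU left
host 1: place vm9 (6 vCPU), 9 vCPU left
host 1: place vm10 (8 vCPU), 1 vCPU left
host 7: place vm11 (26 vCPU), 6 vCPU left
host 8: place vm12 (15 vCPU), 17 vCPU left
Final hosts: [12,2,3,6,8] [27] [21] [24] [20] [24] [26] [15].

8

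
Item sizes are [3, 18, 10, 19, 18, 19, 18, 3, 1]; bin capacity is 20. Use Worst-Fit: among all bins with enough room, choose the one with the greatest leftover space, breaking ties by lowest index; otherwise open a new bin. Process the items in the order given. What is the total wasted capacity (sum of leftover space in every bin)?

bin 1: place 3, 17 left
bin 2: place 18, 2 left
bin 1: place 10, 7 left
bin 3: place 19, 1 left
bin 4: place 18, 2 left
bin 5: place 19, 1 left
bin 6: place 18, 2 left
bin 1: place 3, 4 left
bin 1: place 1, 3 left
6 bins × 20 = 120; used 109; unused 11.

11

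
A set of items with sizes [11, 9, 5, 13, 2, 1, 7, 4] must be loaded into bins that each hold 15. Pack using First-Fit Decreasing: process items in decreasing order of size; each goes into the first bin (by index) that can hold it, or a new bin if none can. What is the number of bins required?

4

Sorted descending: 13, 11, 9, 7, 5, 4, 2, 1.
Put 13 in bin 1; 2 remain.
Put 11 in bin 2; 4 remain.
Put 9 in bin 3; 6 remain.
Put 7 in bin 4; 8 remain.
Put 5 in bin 3; 1 remain.
Put 4 in bin 2; 0 remain.
Put 2 in bin 1; 0 remain.
Put 1 in bin 3; 0 remain.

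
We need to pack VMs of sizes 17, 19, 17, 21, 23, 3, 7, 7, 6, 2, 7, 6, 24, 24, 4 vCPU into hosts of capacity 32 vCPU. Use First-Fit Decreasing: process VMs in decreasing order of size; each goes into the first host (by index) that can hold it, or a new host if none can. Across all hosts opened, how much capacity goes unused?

37

Sorted descending: 24, 24, 23, 21, 19, 17, 17, 7, 7, 7, 6, 6, 4, 3, 2.
host 1: place 24 vCPU, 8 vCPU left
host 2: place 24 vCPU, 8 vCPU left
host 3: place 23 vCPU, 9 vCPU left
host 4: place 21 vCPU, 11 vCPU left
host 5: place 19 vCPU, 13 vCPU left
host 6: place 17 vCPU, 15 vCPU left
host 7: place 17 vCPU, 15 vCPU left
host 1: place 7 vCPU, 1 vCPU left
host 2: place 7 vCPU, 1 vCPU left
host 3: place 7 vCPU, 2 vCPU left
host 4: place 6 vCPU, 5 vCPU left
host 5: place 6 vCPU, 7 vCPU left
host 4: place 4 vCPU, 1 vCPU left
host 5: place 3 vCPU, 4 vCPU left
host 3: place 2 vCPU, 0 vCPU left
7 hosts × 32 vCPU = 224 vCPU; used 187 vCPU; unused 37 vCPU.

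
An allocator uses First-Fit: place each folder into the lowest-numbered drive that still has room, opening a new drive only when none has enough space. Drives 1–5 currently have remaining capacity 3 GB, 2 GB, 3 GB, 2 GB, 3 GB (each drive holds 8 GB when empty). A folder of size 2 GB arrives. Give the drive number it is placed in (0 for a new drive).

1

Drives with room: drive 1 (3 GB), drive 2 (2 GB), drive 3 (3 GB), drive 4 (2 GB), drive 5 (3 GB).
The first with room is drive 1.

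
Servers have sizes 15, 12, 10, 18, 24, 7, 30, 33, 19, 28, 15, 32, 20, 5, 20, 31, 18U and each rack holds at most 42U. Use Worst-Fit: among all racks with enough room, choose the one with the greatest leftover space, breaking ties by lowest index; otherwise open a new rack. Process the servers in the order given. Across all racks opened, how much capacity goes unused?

83

Put 15U in rack 1; 27U remain.
Put 12U in rack 1; 15U remain.
Put 10U in rack 1; 5U remain.
Put 18U in rack 2; 24U remain.
Put 24U in rack 2; 0U remain.
Put 7U in rack 3; 35U remain.
Put 30U in rack 3; 5U remain.
Put 33U in rack 4; 9U remain.
Put 19U in rack 5; 23U remain.
Put 28U in rack 6; 14U remain.
Put 15U in rack 5; 8U remain.
Put 32U in rack 7; 10U remain.
Put 20U in rack 8; 22U remain.
Put 5U in rack 8; 17U remain.
Put 20U in rack 9; 22U remain.
Put 31U in rack 10; 11U remain.
Put 18U in rack 9; 4U remain.
10 racks × 42U = 420U; used 337U; unused 83U.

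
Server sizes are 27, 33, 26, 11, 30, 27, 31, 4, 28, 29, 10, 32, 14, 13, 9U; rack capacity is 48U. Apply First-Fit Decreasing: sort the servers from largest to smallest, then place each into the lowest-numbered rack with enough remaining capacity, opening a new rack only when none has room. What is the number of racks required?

Sorted descending: 33, 32, 31, 30, 29, 28, 27, 27, 26, 14, 13, 11, 10, 9, 4.
33U → rack 1 (remaining 15U)
32U → rack 2 (remaining 16U)
31U → rack 3 (remaining 17U)
30U → rack 4 (remaining 18U)
29U → rack 5 (remaining 19U)
28U → rack 6 (remaining 20U)
27U → rack 7 (remaining 21U)
27U → rack 8 (remaining 21U)
26U → rack 9 (remaining 22U)
14U → rack 1 (remaining 1U)
13U → rack 2 (remaining 3U)
11U → rack 3 (remaining 6U)
10U → rack 4 (remaining 8U)
9U → rack 5 (remaining 10U)
4U → rack 3 (remaining 2U)
Final racks: [33,14] [32,13] [31,11,4] [30,10] [29,9] [28] [27] [27] [26].

9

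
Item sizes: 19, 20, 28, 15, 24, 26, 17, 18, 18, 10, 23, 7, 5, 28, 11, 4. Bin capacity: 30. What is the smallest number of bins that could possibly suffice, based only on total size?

Total size = 19 + 20 + 28 + 15 + 24 + 26 + 17 + 18 + 18 + 10 + 23 + 7 + 5 + 28 + 11 + 4 = 273.
⌈273 / 30⌉ = 10.

10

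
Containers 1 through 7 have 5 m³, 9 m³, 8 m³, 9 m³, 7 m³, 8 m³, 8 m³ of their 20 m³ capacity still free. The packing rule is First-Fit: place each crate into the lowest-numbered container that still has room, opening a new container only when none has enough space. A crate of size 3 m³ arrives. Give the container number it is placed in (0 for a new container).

1

Containers with room: container 1 (5 m³), container 2 (9 m³), container 3 (8 m³), container 4 (9 m³), container 5 (7 m³), container 6 (8 m³), container 7 (8 m³).
The first with room is container 1.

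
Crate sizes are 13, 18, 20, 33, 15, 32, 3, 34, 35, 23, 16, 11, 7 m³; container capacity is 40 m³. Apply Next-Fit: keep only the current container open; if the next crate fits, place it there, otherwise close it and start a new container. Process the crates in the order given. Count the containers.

9 containers

13 m³ → container 1 (remaining 27 m³)
18 m³ → container 1 (remaining 9 m³)
20 m³ → container 2 (remaining 20 m³)
33 m³ → container 3 (remaining 7 m³)
15 m³ → container 4 (remaining 25 m³)
32 m³ → container 5 (remaining 8 m³)
3 m³ → container 5 (remaining 5 m³)
34 m³ → container 6 (remaining 6 m³)
35 m³ → container 7 (remaining 5 m³)
23 m³ → container 8 (remaining 17 m³)
16 m³ → container 8 (remaining 1 m³)
11 m³ → container 9 (remaining 29 m³)
7 m³ → container 9 (remaining 22 m³)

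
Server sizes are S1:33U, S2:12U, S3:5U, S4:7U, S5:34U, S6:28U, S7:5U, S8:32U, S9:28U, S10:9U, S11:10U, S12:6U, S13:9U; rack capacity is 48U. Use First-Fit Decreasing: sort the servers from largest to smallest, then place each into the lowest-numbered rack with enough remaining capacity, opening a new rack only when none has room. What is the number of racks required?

Sorted descending: 34, 33, 32, 28, 28, 12, 10, 9, 9, 7, 6, 5, 5.
rack 1: place 34U, 14U left
rack 2: place 33U, 15U left
rack 3: place 32U, 16U left
rack 4: place 28U, 20U left
rack 5: place 28U, 20U left
rack 1: place 12U, 2U left
rack 2: place 10U, 5U left
rack 3: place 9U, 7U left
rack 4: place 9U, 11U left
rack 3: place 7U, 0U left
rack 4: place 6U, 5U left
rack 2: place 5U, 0U left
rack 4: place 5U, 0U left
Final racks: [34,12] [33,10,5] [32,9,7] [28,9,6,5] [28].

5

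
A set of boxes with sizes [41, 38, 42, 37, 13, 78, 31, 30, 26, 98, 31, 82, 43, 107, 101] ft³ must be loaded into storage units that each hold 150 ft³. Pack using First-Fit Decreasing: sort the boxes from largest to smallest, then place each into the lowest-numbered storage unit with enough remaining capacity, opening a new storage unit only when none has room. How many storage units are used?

Sorted descending: 107, 101, 98, 82, 78, 43, 42, 41, 38, 37, 31, 31, 30, 26, 13.
storage unit 1: place 107 ft³, 43 ft³ left
storage unit 2: place 101 ft³, 49 ft³ left
storage unit 3: place 98 ft³, 52 ft³ left
storage unit 4: place 82 ft³, 68 ft³ left
storage unit 5: place 78 ft³, 72 ft³ left
storage unit 1: place 43 ft³, 0 ft³ left
storage unit 2: place 42 ft³, 7 ft³ left
storage unit 3: place 41 ft³, 11 ft³ left
storage unit 4: place 38 ft³, 30 ft³ left
storage unit 5: place 37 ft³, 35 ft³ left
storage unit 5: place 31 ft³, 4 ft³ left
storage unit 6: place 31 ft³, 119 ft³ left
storage unit 4: place 30 ft³, 0 ft³ left
storage unit 6: place 26 ft³, 93 ft³ left
storage unit 6: place 13 ft³, 80 ft³ left
Final storage units: [107,43] [101,42] [98,41] [82,38,30] [78,37,31] [31,26,13].

6 storage units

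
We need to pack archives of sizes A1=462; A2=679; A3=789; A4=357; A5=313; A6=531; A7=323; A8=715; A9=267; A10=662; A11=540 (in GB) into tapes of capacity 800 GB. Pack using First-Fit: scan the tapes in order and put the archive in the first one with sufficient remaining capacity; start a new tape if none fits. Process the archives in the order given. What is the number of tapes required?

tape 1: place A1 (462 GB), 338 GB left
tape 2: place A2 (679 GB), 121 GB left
tape 3: place A3 (789 GB), 11 GB left
tape 4: place A4 (357 GB), 443 GB left
tape 1: place A5 (313 GB), 25 GB left
tape 5: place A6 (531 GB), 269 GB left
tape 4: place A7 (323 GB), 120 GB left
tape 6: place A8 (715 GB), 85 GB left
tape 5: place A9 (267 GB), 2 GB left
tape 7: place A10 (662 GB), 138 GB left
tape 8: place A11 (540 GB), 260 GB left

8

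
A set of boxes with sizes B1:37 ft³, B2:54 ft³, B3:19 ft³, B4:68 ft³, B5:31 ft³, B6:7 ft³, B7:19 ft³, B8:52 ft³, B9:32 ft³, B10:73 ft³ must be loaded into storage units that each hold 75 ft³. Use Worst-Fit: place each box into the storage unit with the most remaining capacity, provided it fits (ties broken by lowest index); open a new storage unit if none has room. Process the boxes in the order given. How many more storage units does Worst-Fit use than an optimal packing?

Worst-Fit: [37,19] [54] [68] [31,7,19] [52] [32] [73] → 7 storage units.
Total size 392 ft³; any packing needs at least ⌈392/75⌉ = 6 storage units.
An optimal packing achieves that bound: [73] [68,7] [54,19] [52,19] [37,32] [31] → 6 storage units.
Excess: 7 − 6 = 1.

1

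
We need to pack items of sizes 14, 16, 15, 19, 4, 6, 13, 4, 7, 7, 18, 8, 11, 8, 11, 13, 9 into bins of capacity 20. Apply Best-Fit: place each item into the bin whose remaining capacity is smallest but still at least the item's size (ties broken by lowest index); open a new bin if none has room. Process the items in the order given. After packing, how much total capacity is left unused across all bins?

17

Put 14 in bin 1; 6 remain.
Put 16 in bin 2; 4 remain.
Put 15 in bin 3; 5 remain.
Put 19 in bin 4; 1 remain.
Put 4 in bin 2; 0 remain.
Put 6 in bin 1; 0 remain.
Put 13 in bin 5; 7 remain.
Put 4 in bin 3; 1 remain.
Put 7 in bin 5; 0 remain.
Put 7 in bin 6; 13 remain.
Put 18 in bin 7; 2 remain.
Put 8 in bin 6; 5 remain.
Put 11 in bin 8; 9 remain.
Put 8 in bin 8; 1 remain.
Put 11 in bin 9; 9 remain.
Put 13 in bin 10; 7 remain.
Put 9 in bin 9; 0 remain.
10 bins × 20 = 200; used 183; unused 17.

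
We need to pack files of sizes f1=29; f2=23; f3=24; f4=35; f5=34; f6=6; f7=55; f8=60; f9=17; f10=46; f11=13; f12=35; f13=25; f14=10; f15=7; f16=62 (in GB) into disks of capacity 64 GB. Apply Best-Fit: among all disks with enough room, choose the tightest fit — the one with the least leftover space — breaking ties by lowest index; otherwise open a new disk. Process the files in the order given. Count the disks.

8

f1 (29 GB) → disk 1 (remaining 35 GB)
f2 (23 GB) → disk 1 (remaining 12 GB)
f3 (24 GB) → disk 2 (remaining 40 GB)
f4 (35 GB) → disk 2 (remaining 5 GB)
f5 (34 GB) → disk 3 (remaining 30 GB)
f6 (6 GB) → disk 1 (remaining 6 GB)
f7 (55 GB) → disk 4 (remaining 9 GB)
f8 (60 GB) → disk 5 (remaining 4 GB)
f9 (17 GB) → disk 3 (remaining 13 GB)
f10 (46 GB) → disk 6 (remaining 18 GB)
f11 (13 GB) → disk 3 (remaining 0 GB)
f12 (35 GB) → disk 7 (remaining 29 GB)
f13 (25 GB) → disk 7 (remaining 4 GB)
f14 (10 GB) → disk 6 (remaining 8 GB)
f15 (7 GB) → disk 6 (remaining 1 GB)
f16 (62 GB) → disk 8 (remaining 2 GB)
Final disks: [29,23,6] [24,35] [34,17,13] [55] [60] [46,10,7] [35,25] [62].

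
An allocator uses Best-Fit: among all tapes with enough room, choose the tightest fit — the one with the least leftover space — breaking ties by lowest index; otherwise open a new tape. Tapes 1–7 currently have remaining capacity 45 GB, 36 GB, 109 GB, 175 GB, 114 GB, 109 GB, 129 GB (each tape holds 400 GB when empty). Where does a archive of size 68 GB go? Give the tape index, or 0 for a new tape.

Tapes with room: tape 3 (109 GB), tape 4 (175 GB), tape 5 (114 GB), tape 6 (109 GB), tape 7 (129 GB).
Tightest fit is tape 3 with 109 GB free.

3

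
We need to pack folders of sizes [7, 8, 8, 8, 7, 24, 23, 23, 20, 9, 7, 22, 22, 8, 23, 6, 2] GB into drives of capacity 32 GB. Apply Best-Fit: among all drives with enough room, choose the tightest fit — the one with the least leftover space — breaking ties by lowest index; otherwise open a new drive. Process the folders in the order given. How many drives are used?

drive 1: place 7 GB, 25 GB left
drive 1: place 8 GB, 17 GB left
drive 1: place 8 GB, 9 GB left
drive 1: place 8 GB, 1 GB left
drive 2: place 7 GB, 25 GB left
drive 2: place 24 GB, 1 GB left
drive 3: place 23 GB, 9 GB left
drive 4: place 23 GB, 9 GB left
drive 5: place 20 GB, 12 GB left
drive 3: place 9 GB, 0 GB left
drive 4: place 7 GB, 2 GB left
drive 6: place 22 GB, 10 GB left
drive 7: place 22 GB, 10 GB left
drive 6: place 8 GB, 2 GB left
drive 8: place 23 GB, 9 GB left
drive 8: place 6 GB, 3 GB left
drive 4: place 2 GB, 0 GB left

8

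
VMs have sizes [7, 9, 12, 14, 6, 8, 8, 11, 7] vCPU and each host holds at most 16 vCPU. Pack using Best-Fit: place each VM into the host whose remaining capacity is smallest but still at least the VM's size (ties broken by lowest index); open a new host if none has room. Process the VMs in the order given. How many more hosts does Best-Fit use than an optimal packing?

Best-Fit: [7,9] [12] [14] [6,8] [8,7] [11] → 6 hosts.
Total size 82 vCPU; any packing needs at least ⌈82/16⌉ = 6 hosts.
So 6 is already optimal.

0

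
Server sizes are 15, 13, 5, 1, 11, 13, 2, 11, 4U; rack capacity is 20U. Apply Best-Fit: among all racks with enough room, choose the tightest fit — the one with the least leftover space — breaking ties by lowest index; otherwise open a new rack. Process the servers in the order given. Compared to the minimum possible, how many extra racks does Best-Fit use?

Best-Fit: [15,5] [13,1,2,4] [11] [13] [11] → 5 racks.
5 servers exceed 10U (half the capacity), and no two of those can share a rack, so at least 5 racks are needed.
So 5 is already optimal.

0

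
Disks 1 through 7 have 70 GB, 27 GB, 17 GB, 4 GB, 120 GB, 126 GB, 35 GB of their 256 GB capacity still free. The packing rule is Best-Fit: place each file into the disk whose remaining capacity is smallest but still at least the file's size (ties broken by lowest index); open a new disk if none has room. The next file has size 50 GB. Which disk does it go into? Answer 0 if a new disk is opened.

Disks with room: disk 1 (70 GB), disk 5 (120 GB), disk 6 (126 GB).
Tightest fit is disk 1 with 70 GB free.

1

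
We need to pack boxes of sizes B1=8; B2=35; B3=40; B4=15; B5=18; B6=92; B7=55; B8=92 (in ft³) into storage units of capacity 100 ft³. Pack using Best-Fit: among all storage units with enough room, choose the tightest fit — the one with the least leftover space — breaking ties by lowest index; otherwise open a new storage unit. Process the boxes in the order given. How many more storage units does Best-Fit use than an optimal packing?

0

Best-Fit: [8,35,40,15] [18,55] [92] [92] → 4 storage units.
Total size 355 ft³; any packing needs at least ⌈355/100⌉ = 4 storage units.
So 4 is already optimal.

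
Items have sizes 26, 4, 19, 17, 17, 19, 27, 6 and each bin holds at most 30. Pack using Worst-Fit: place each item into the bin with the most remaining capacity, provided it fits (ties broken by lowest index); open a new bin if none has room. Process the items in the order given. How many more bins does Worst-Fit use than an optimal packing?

Worst-Fit: [26,4] [19] [17,6] [17] [19] [27] → 6 bins.
6 items exceed 15 (half the capacity), and no two of those can share a bin, so at least 6 bins are needed.
So 6 is already optimal.

0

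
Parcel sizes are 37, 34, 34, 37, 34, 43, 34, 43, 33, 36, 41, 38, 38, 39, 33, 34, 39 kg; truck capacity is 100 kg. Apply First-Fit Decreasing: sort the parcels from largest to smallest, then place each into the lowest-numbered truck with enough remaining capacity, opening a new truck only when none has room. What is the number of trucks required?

8

Sorted descending: 43, 43, 41, 39, 39, 38, 38, 37, 37, 36, 34, 34, 34, 34, 34, 33, 33.
Put 43 kg in truck 1; 57 kg remain.
Put 43 kg in truck 1; 14 kg remain.
Put 41 kg in truck 2; 59 kg remain.
Put 39 kg in truck 2; 20 kg remain.
Put 39 kg in truck 3; 61 kg remain.
Put 38 kg in truck 3; 23 kg remain.
Put 38 kg in truck 4; 62 kg remain.
Put 37 kg in truck 4; 25 kg remain.
Put 37 kg in truck 5; 63 kg remain.
Put 36 kg in truck 5; 27 kg remain.
Put 34 kg in truck 6; 66 kg remain.
Put 34 kg in truck 6; 32 kg remain.
Put 34 kg in truck 7; 66 kg remain.
Put 34 kg in truck 7; 32 kg remain.
Put 34 kg in truck 8; 66 kg remain.
Put 33 kg in truck 8; 33 kg remain.
Put 33 kg in truck 8; 0 kg remain.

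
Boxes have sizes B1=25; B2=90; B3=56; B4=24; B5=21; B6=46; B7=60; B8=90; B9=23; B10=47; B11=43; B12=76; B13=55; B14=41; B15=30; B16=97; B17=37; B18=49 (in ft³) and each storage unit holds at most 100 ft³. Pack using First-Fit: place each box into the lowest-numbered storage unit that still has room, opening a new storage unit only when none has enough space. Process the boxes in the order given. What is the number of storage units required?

Put B1 (25 ft³) in storage unit 1; 75 ft³ remain.
Put B2 (90 ft³) in storage unit 2; 10 ft³ remain.
Put B3 (56 ft³) in storage unit 1; 19 ft³ remain.
Put B4 (24 ft³) in storage unit 3; 76 ft³ remain.
Put B5 (21 ft³) in storage unit 3; 55 ft³ remain.
Put B6 (46 ft³) in storage unit 3; 9 ft³ remain.
Put B7 (60 ft³) in storage unit 4; 40 ft³ remain.
Put B8 (90 ft³) in storage unit 5; 10 ft³ remain.
Put B9 (23 ft³) in storage unit 4; 17 ft³ remain.
Put B10 (47 ft³) in storage unit 6; 53 ft³ remain.
Put B11 (43 ft³) in storage unit 6; 10 ft³ remain.
Put B12 (76 ft³) in storage unit 7; 24 ft³ remain.
Put B13 (55 ft³) in storage unit 8; 45 ft³ remain.
Put B14 (41 ft³) in storage unit 8; 4 ft³ remain.
Put B15 (30 ft³) in storage unit 9; 70 ft³ remain.
Put B16 (97 ft³) in storage unit 10; 3 ft³ remain.
Put B17 (37 ft³) in storage unit 9; 33 ft³ remain.
Put B18 (49 ft³) in storage unit 11; 51 ft³ remain.
Final storage units: [25,56] [90] [24,21,46] [60,23] [90] [47,43] [76] [55,41] [30,37] [97] [49].

11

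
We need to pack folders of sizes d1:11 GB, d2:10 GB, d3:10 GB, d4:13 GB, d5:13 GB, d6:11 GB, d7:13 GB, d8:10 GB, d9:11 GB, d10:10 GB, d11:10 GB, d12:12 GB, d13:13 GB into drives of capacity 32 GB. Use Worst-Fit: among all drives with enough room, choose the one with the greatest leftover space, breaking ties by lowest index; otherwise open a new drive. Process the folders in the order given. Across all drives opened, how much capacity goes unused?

45

drive 1: place d1 (11 GB), 21 GB left
drive 1: place d2 (10 GB), 11 GB left
drive 1: place d3 (10 GB), 1 GB left
drive 2: place d4 (13 GB), 19 GB left
drive 2: place d5 (13 GB), 6 GB left
drive 3: place d6 (11 GB), 21 GB left
drive 3: place d7 (13 GB), 8 GB left
drive 4: place d8 (10 GB), 22 GB left
drive 4: place d9 (11 GB), 11 GB left
drive 4: place d10 (10 GB), 1 GB left
drive 5: place d11 (10 GB), 22 GB left
drive 5: place d12 (12 GB), 10 GB left
drive 6: place d13 (13 GB), 19 GB left
6 drives × 32 GB = 192 GB; used 147 GB; unused 45 GB.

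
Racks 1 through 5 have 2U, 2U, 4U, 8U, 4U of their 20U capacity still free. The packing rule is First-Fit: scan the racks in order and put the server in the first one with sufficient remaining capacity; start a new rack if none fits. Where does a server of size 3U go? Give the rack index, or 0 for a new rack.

3

Racks with room: rack 3 (4U), rack 4 (8U), rack 5 (4U).
The first with room is rack 3.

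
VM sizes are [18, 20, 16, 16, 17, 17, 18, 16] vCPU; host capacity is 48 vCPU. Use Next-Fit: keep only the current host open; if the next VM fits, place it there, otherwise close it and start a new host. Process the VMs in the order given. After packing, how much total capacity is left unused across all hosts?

host 1: place 18 vCPU, 30 vCPU left
host 1: place 20 vCPU, 10 vCPU left
host 2: place 16 vCPU, 32 vCPU left
host 2: place 16 vCPU, 16 vCPU left
host 3: place 17 vCPU, 31 vCPU left
host 3: place 17 vCPU, 14 vCPU left
host 4: place 18 vCPU, 30 vCPU left
host 4: place 16 vCPU, 14 vCPU left
4 hosts × 48 vCPU = 192 vCPU; used 138 vCPU; unused 54 vCPU.

54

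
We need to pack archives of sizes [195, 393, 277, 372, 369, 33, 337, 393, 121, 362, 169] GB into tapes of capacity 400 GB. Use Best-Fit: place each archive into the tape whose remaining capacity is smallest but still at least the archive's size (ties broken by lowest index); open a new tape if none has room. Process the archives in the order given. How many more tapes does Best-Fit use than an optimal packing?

Best-Fit: [195,121] [393] [277,33] [372] [369] [337] [393] [362] [169] → 9 tapes.
Total size 3021 GB; any packing needs at least ⌈3021/400⌉ = 8 tapes.
An optimal packing achieves that bound: [393] [393] [372] [369] [362,33] [337] [277,121] [195,169] → 8 tapes.
Excess: 9 − 8 = 1.

1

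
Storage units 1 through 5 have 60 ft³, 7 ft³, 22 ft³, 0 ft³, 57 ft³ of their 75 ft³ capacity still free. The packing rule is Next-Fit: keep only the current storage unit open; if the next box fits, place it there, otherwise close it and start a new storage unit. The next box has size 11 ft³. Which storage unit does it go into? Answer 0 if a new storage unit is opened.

Next-Fit only looks at storage unit 5, which has 57 ft³ free.
11 ft³ fits there.

5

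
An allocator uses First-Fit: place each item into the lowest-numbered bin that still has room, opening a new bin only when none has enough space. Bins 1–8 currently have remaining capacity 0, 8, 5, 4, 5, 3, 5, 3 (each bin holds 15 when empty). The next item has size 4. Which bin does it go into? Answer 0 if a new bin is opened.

Bins with room: bin 2 (8), bin 3 (5), bin 4 (4), bin 5 (5), bin 7 (5).
The first with room is bin 2.

2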